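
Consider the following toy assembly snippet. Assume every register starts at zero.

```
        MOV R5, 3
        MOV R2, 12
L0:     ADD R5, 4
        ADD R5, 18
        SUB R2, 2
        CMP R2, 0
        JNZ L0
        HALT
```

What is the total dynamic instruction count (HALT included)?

R5=3
R2=12
R5=3+4=7
R5=7+18=25
R2=12-2=10
CMP R2, 0  (cmp 10,0)
JNZ L0: taken
R5=25+4=29
R5=29+18=47
R2=10-2=8
CMP R2, 0  (cmp 8,0)
JNZ L0: taken
R5=47+4=51
R5=51+18=69
R2=8-2=6
CMP R2, 0  (cmp 6,0)
JNZ L0: taken
R5=69+4=73
R5=73+18=91
R2=6-2=4
CMP R2, 0  (cmp 4,0)
JNZ L0: taken
R5=91+4=95
R5=95+18=113
R2=4-2=2
CMP R2, 0  (cmp 2,0)
JNZ L0: taken
R5=113+4=117
R5=117+18=135
R2=2-2=0
CMP R2, 0  (cmp 0,0)
JNZ L0: not taken
halt.
Total executed instructions: 33.

33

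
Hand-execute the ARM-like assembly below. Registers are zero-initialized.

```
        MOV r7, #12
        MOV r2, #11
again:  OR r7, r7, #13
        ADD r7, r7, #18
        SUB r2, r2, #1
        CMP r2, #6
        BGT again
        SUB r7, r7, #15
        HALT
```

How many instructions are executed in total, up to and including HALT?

after MOV r7, #12: r7=12
after MOV r2, #11: r2=11
after OR r7, r7, #13: r7=12|13=13
after ADD r7, r7, #18: r7=13+18=31
after SUB r2, r2, #1: r2=11-1=10
CMP r2, #6  (cmp 10,6)
BGT again: taken
after OR r7, r7, #13: r7=31|13=31
after ADD r7, r7, #18: r7=31+18=49
after SUB r2, r2, #1: r2=10-1=9
CMP r2, #6  (cmp 9,6)
BGT again: taken
after OR r7, r7, #13: r7=49|13=61
after ADD r7, r7, #18: r7=61+18=79
after SUB r2, r2, #1: r2=9-1=8
CMP r2, #6  (cmp 8,6)
BGT again: taken
after OR r7, r7, #13: r7=79|13=79
after ADD r7, r7, #18: r7=79+18=97
after SUB r2, r2, #1: r2=8-1=7
CMP r2, #6  (cmp 7,6)
BGT again: taken
after OR r7, r7, #13: r7=97|13=109
after ADD r7, r7, #18: r7=109+18=127
after SUB r2, r2, #1: r2=7-1=6
CMP r2, #6  (cmp 6,6)
BGT again: not taken
after SUB r7, r7, #15: r7=127-15=112
halt.
Total executed instructions: 29.

29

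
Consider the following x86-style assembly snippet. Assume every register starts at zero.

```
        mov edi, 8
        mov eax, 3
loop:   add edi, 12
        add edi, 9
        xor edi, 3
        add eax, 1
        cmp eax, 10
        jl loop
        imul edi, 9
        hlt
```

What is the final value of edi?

1350

after mov edi, 8: edi=8
after mov eax, 3: eax=3
after add edi, 12: edi=8+12=20
after add edi, 9: edi=20+9=29
after xor edi, 3: edi=29^3=30
after add eax, 1: eax=3+1=4
cmp eax, 10  (cmp 4,10)
jl loop: taken
after add edi, 12: edi=30+12=42
after add edi, 9: edi=42+9=51
after xor edi, 3: edi=51^3=48
after add eax, 1: eax=4+1=5
cmp eax, 10  (cmp 5,10)
jl loop: taken
after add edi, 12: edi=48+12=60
after add edi, 9: edi=60+9=69
after xor edi, 3: edi=69^3=70
after add eax, 1: eax=5+1=6
cmp eax, 10  (cmp 6,10)
jl loop: taken
after add edi, 12: edi=70+12=82
after add edi, 9: edi=82+9=91
after xor edi, 3: edi=91^3=88
after add eax, 1: eax=6+1=7
cmp eax, 10  (cmp 7,10)
jl loop: taken
after add edi, 12: edi=88+12=100
after add edi, 9: edi=100+9=109
after xor edi, 3: edi=109^3=110
after add eax, 1: eax=7+1=8
cmp eax, 10  (cmp 8,10)
jl loop: taken
after add edi, 12: edi=110+12=122
after add edi, 9: edi=122+9=131
after xor edi, 3: edi=131^3=128
after add eax, 1: eax=8+1=9
cmp eax, 10  (cmp 9,10)
jl loop: taken
after add edi, 12: edi=128+12=140
after add edi, 9: edi=140+9=149
after xor edi, 3: edi=149^3=150
after add eax, 1: eax=9+1=10
cmp eax, 10  (cmp 10,10)
jl loop: not taken
after imul edi, 9: edi=150*9=1350
halt.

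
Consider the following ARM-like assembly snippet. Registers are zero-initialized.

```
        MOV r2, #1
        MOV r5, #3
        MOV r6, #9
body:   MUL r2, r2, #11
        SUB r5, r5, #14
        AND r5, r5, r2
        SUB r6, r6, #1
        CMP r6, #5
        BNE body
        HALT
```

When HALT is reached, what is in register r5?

17

MOV r2, #1 → r2=1
MOV r5, #3 → r5=3
MOV r6, #9 → r6=9
MUL r2, r2, #11 → r2=1*11=11
SUB r5, r5, #14 → r5=3-14=-11
AND r5, r5, r2 → r5=(-11)&11=1
SUB r6, r6, #1 → r6=9-1=8
CMP r6, #5  (cmp 8,5)
BNE body: taken
MUL r2, r2, #11 → r2=11*11=121
SUB r5, r5, #14 → r5=1-14=-13
AND r5, r5, r2 → r5=(-13)&121=113
SUB r6, r6, #1 → r6=8-1=7
CMP r6, #5  (cmp 7,5)
BNE body: taken
MUL r2, r2, #11 → r2=121*11=1331
SUB r5, r5, #14 → r5=113-14=99
AND r5, r5, r2 → r5=99&1331=35
SUB r6, r6, #1 → r6=7-1=6
CMP r6, #5  (cmp 6,5)
BNE body: taken
MUL r2, r2, #11 → r2=1331*11=14641
SUB r5, r5, #14 → r5=35-14=21
AND r5, r5, r2 → r5=21&14641=17
SUB r6, r6, #1 → r6=6-1=5
CMP r6, #5  (cmp 5,5)
BNE body: not taken
halt.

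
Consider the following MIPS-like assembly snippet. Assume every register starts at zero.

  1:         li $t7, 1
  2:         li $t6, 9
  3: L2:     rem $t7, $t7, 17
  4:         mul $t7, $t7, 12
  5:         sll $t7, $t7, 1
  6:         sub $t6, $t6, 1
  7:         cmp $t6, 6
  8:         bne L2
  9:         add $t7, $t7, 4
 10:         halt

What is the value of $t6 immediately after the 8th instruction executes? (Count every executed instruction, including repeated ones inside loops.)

li $t7, 1 → $t7=1
li $t6, 9 → $t6=9
rem $t7, $t7, 17 → $t7=1%17=1
mul $t7, $t7, 12 → $t7=1*12=12
sll $t7, $t7, 1 → $t7=12<<1=24
sub $t6, $t6, 1 → $t6=9-1=8
cmp $t6, 6  (cmp 8,6)
bne L2: taken
After step 8: $t6 = 8.

8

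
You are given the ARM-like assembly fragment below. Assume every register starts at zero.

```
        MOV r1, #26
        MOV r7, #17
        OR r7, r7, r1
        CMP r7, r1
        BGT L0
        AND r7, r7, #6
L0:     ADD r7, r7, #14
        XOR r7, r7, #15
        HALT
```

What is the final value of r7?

r1=26
r7=17
r7=17|26=27
CMP r7, r1  (cmp 27,26)
BGT L0: taken
r7=27+14=41
r7=41^15=38
halt.

38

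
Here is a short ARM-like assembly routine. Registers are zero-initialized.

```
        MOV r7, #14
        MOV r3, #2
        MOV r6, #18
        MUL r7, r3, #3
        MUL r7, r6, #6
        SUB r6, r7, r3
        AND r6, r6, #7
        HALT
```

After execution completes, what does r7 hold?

108

after MOV r7, #14: r7=14
after MOV r3, #2: r3=2
after MOV r6, #18: r6=18
after MUL r7, r3, #3: r7=2*3=6
after MUL r7, r6, #6: r7=18*6=108
after SUB r6, r7, r3: r6=108-2=106
after AND r6, r6, #7: r6=106&7=2
halt.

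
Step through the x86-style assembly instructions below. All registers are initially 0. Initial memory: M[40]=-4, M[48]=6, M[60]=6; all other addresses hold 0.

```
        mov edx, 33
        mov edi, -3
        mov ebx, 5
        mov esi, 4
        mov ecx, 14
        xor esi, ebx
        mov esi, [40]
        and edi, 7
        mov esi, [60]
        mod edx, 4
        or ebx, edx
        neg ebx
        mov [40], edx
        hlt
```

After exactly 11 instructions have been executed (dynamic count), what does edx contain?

1

mov edx, 33 → edx=33
mov edi, -3 → edi=-3
mov ebx, 5 → ebx=5
mov esi, 4 → esi=4
mov ecx, 14 → ecx=14
xor esi, ebx → esi=4^5=1
mov esi, [40] → esi=M[40]=-4
and edi, 7 → edi=(-3)&7=5
mov esi, [60] → esi=M[60]=6
mod edx, 4 → edx=33%4=1
or ebx, edx → ebx=5|1=5
After step 11: edx = 1.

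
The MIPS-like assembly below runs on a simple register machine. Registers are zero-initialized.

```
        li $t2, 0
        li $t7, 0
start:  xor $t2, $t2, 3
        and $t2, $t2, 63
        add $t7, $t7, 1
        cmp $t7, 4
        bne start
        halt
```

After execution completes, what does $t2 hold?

0

li $t2, 0 → $t2=0
li $t7, 0 → $t7=0
xor $t2, $t2, 3 → $t2=0^3=3
and $t2, $t2, 63 → $t2=3&63=3
add $t7, $t7, 1 → $t7=0+1=1
cmp $t7, 4  (cmp 1,4)
bne start: taken
xor $t2, $t2, 3 → $t2=3^3=0
and $t2, $t2, 63 → $t2=0&63=0
add $t7, $t7, 1 → $t7=1+1=2
cmp $t7, 4  (cmp 2,4)
bne start: taken
xor $t2, $t2, 3 → $t2=0^3=3
and $t2, $t2, 63 → $t2=3&63=3
add $t7, $t7, 1 → $t7=2+1=3
cmp $t7, 4  (cmp 3,4)
bne start: taken
xor $t2, $t2, 3 → $t2=3^3=0
and $t2, $t2, 63 → $t2=0&63=0
add $t7, $t7, 1 → $t7=3+1=4
cmp $t7, 4  (cmp 4,4)
bne start: not taken
halt.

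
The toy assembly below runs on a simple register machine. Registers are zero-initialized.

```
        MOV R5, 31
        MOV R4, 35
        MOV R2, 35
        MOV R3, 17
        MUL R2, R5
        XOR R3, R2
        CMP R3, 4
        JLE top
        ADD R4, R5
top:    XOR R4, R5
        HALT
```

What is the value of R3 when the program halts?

1068

R5=31
R4=35
R2=35
R3=17
R2=35*31=1085
R3=17^1085=1068
CMP R3, 4  (cmp 1068,4)
JLE top: not taken
R4=35+31=66
R4=66^31=93
halt.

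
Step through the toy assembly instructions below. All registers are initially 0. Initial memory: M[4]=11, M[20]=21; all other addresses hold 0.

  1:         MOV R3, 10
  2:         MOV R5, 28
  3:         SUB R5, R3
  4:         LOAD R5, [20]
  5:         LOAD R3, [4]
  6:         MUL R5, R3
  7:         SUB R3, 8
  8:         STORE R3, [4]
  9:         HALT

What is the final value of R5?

after MOV R3, 10: R3=10
after MOV R5, 28: R5=28
after SUB R5, R3: R5=28-10=18
after LOAD R5, [20]: R5=M[20]=21
after LOAD R3, [4]: R3=M[4]=11
after MUL R5, R3: R5=21*11=231
after SUB R3, 8: R3=11-8=3
STORE R3, [4] → M[4]=3
halt.

231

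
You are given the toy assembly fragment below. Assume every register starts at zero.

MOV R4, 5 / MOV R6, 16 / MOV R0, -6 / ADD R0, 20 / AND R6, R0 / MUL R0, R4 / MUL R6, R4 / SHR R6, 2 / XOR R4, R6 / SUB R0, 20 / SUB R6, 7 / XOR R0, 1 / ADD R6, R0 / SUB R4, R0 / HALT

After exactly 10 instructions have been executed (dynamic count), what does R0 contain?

50

after MOV R4, 5: R4=5
after MOV R6, 16: R6=16
after MOV R0, -6: R0=-6
after ADD R0, 20: R0=(-6)+20=14
after AND R6, R0: R6=16&14=0
after MUL R0, R4: R0=14*5=70
after MUL R6, R4: R6=0*5=0
after SHR R6, 2: R6=0>>2=0
after XOR R4, R6: R4=5^0=5
after SUB R0, 20: R0=70-20=50
After step 10: R0 = 50.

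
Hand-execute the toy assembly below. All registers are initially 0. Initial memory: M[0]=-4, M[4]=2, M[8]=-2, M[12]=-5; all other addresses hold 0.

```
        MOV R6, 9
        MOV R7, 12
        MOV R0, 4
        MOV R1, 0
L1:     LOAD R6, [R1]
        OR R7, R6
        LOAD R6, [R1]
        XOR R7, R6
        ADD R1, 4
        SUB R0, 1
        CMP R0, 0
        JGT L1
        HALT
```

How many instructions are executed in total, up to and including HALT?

MOV R6, 9 → R6=9
MOV R7, 12 → R7=12
MOV R0, 4 → R0=4
MOV R1, 0 → R1=0
LOAD R6, [R1] → R6=M[0]=-4
OR R7, R6 → R7=12|(-4)=-4
LOAD R6, [R1] → R6=M[0]=-4
XOR R7, R6 → R7=(-4)^(-4)=0
ADD R1, 4 → R1=0+4=4
SUB R0, 1 → R0=4-1=3
CMP R0, 0  (cmp 3,0)
JGT L1: taken
LOAD R6, [R1] → R6=M[4]=2
OR R7, R6 → R7=0|2=2
LOAD R6, [R1] → R6=M[4]=2
XOR R7, R6 → R7=2^2=0
ADD R1, 4 → R1=4+4=8
SUB R0, 1 → R0=3-1=2
CMP R0, 0  (cmp 2,0)
JGT L1: taken
LOAD R6, [R1] → R6=M[8]=-2
OR R7, R6 → R7=0|(-2)=-2
LOAD R6, [R1] → R6=M[8]=-2
XOR R7, R6 → R7=(-2)^(-2)=0
ADD R1, 4 → R1=8+4=12
SUB R0, 1 → R0=2-1=1
CMP R0, 0  (cmp 1,0)
JGT L1: taken
LOAD R6, [R1] → R6=M[12]=-5
OR R7, R6 → R7=0|(-5)=-5
LOAD R6, [R1] → R6=M[12]=-5
XOR R7, R6 → R7=(-5)^(-5)=0
ADD R1, 4 → R1=12+4=16
SUB R0, 1 → R0=1-1=0
CMP R0, 0  (cmp 0,0)
JGT L1: not taken
halt.
Total executed instructions: 37.

37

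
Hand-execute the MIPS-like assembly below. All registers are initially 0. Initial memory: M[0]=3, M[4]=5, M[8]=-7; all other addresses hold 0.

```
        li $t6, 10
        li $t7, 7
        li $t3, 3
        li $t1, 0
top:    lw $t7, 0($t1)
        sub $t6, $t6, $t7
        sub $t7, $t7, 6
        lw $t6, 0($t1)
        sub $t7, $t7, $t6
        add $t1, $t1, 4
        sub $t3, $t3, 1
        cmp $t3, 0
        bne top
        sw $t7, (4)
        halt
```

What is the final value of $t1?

after li $t6, 10: $t6=10
after li $t7, 7: $t7=7
after li $t3, 3: $t3=3
after li $t1, 0: $t1=0
after lw $t7, 0($t1): $t7=M[0]=3
after sub $t6, $t6, $t7: $t6=10-3=7
after sub $t7, $t7, 6: $t7=3-6=-3
after lw $t6, 0($t1): $t6=M[0]=3
after sub $t7, $t7, $t6: $t7=(-3)-3=-6
after add $t1, $t1, 4: $t1=0+4=4
after sub $t3, $t3, 1: $t3=3-1=2
cmp $t3, 0  (cmp 2,0)
bne top: taken
after lw $t7, 0($t1): $t7=M[4]=5
after sub $t6, $t6, $t7: $t6=3-5=-2
after sub $t7, $t7, 6: $t7=5-6=-1
after lw $t6, 0($t1): $t6=M[4]=5
after sub $t7, $t7, $t6: $t7=(-1)-5=-6
after add $t1, $t1, 4: $t1=4+4=8
after sub $t3, $t3, 1: $t3=2-1=1
cmp $t3, 0  (cmp 1,0)
bne top: taken
after lw $t7, 0($t1): $t7=M[8]=-7
after sub $t6, $t6, $t7: $t6=5-(-7)=12
after sub $t7, $t7, 6: $t7=(-7)-6=-13
after lw $t6, 0($t1): $t6=M[8]=-7
after sub $t7, $t7, $t6: $t7=(-13)-(-7)=-6
after add $t1, $t1, 4: $t1=8+4=12
after sub $t3, $t3, 1: $t3=1-1=0
cmp $t3, 0  (cmp 0,0)
bne top: not taken
sw $t7, (4) → M[4]=-6
halt.

12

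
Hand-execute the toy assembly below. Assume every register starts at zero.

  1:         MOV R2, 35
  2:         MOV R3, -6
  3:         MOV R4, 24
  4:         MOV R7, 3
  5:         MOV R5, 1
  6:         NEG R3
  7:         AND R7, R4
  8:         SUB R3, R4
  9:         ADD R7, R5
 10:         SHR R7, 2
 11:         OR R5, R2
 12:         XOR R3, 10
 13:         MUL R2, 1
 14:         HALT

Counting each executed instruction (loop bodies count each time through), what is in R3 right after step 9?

after MOV R2, 35: R2=35
after MOV R3, -6: R3=-6
after MOV R4, 24: R4=24
after MOV R7, 3: R7=3
after MOV R5, 1: R5=1
after NEG R3: R3=-(-6)=6
after AND R7, R4: R7=3&24=0
after SUB R3, R4: R3=6-24=-18
after ADD R7, R5: R7=0+1=1
After step 9: R3 = -18.

-18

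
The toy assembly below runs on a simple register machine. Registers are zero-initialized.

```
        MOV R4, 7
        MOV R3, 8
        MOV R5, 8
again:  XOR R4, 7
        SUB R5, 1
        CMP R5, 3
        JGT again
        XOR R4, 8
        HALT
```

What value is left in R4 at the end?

8

R4=7
R3=8
R5=8
R4=7^7=0
R5=8-1=7
CMP R5, 3  (cmp 7,3)
JGT again: taken
R4=0^7=7
R5=7-1=6
CMP R5, 3  (cmp 6,3)
JGT again: taken
R4=7^7=0
R5=6-1=5
CMP R5, 3  (cmp 5,3)
JGT again: taken
R4=0^7=7
R5=5-1=4
CMP R5, 3  (cmp 4,3)
JGT again: taken
R4=7^7=0
R5=4-1=3
CMP R5, 3  (cmp 3,3)
JGT again: not taken
R4=0^8=8
halt.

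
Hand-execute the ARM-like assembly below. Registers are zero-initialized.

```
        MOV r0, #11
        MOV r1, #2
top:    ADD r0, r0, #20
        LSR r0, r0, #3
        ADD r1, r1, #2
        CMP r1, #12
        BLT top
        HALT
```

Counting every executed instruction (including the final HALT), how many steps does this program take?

28

MOV r0, #11 → r0=11
MOV r1, #2 → r1=2
ADD r0, r0, #20 → r0=11+20=31
LSR r0, r0, #3 → r0=31>>3=3
ADD r1, r1, #2 → r1=2+2=4
CMP r1, #12  (cmp 4,12)
BLT top: taken
ADD r0, r0, #20 → r0=3+20=23
LSR r0, r0, #3 → r0=23>>3=2
ADD r1, r1, #2 → r1=4+2=6
CMP r1, #12  (cmp 6,12)
BLT top: taken
ADD r0, r0, #20 → r0=2+20=22
LSR r0, r0, #3 → r0=22>>3=2
ADD r1, r1, #2 → r1=6+2=8
CMP r1, #12  (cmp 8,12)
BLT top: taken
ADD r0, r0, #20 → r0=2+20=22
LSR r0, r0, #3 → r0=22>>3=2
ADD r1, r1, #2 → r1=8+2=10
CMP r1, #12  (cmp 10,12)
BLT top: taken
ADD r0, r0, #20 → r0=2+20=22
LSR r0, r0, #3 → r0=22>>3=2
ADD r1, r1, #2 → r1=10+2=12
CMP r1, #12  (cmp 12,12)
BLT top: not taken
halt.
Total executed instructions: 28.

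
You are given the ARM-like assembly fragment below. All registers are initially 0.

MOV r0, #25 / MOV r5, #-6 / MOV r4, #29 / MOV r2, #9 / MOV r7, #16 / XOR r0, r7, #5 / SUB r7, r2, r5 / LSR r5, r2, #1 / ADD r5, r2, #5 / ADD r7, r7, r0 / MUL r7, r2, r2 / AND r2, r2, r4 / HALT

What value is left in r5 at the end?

after MOV r0, #25: r0=25
after MOV r5, #-6: r5=-6
after MOV r4, #29: r4=29
after MOV r2, #9: r2=9
after MOV r7, #16: r7=16
after XOR r0, r7, #5: r0=16^5=21
after SUB r7, r2, r5: r7=9-(-6)=15
after LSR r5, r2, #1: r5=9>>1=4
after ADD r5, r2, #5: r5=9+5=14
after ADD r7, r7, r0: r7=15+21=36
after MUL r7, r2, r2: r7=9*9=81
after AND r2, r2, r4: r2=9&29=9
halt.

14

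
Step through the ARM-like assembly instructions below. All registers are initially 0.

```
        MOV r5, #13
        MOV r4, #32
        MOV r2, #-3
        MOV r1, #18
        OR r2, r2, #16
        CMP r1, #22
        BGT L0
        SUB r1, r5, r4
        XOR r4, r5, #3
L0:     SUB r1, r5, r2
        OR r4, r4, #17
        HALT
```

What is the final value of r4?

31

after MOV r5, #13: r5=13
after MOV r4, #32: r4=32
after MOV r2, #-3: r2=-3
after MOV r1, #18: r1=18
after OR r2, r2, #16: r2=(-3)|16=-3
CMP r1, #22  (cmp 18,22)
BGT L0: not taken
after SUB r1, r5, r4: r1=13-32=-19
after XOR r4, r5, #3: r4=13^3=14
after SUB r1, r5, r2: r1=13-(-3)=16
after OR r4, r4, #17: r4=14|17=31
halt.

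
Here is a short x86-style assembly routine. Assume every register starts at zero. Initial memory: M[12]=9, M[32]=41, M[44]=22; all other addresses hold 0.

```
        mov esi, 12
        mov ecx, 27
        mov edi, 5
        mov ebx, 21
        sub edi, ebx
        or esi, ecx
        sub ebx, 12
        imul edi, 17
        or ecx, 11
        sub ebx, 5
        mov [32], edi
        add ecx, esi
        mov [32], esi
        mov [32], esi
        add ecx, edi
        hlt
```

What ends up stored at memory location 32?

after mov esi, 12: esi=12
after mov ecx, 27: ecx=27
after mov edi, 5: edi=5
after mov ebx, 21: ebx=21
after sub edi, ebx: edi=5-21=-16
after or esi, ecx: esi=12|27=31
after sub ebx, 12: ebx=21-12=9
after imul edi, 17: edi=(-16)*17=-272
after or ecx, 11: ecx=27|11=27
after sub ebx, 5: ebx=9-5=4
mov [32], edi → M[32]=-272
after add ecx, esi: ecx=27+31=58
mov [32], esi → M[32]=31
mov [32], esi → M[32]=31
after add ecx, edi: ecx=58+(-272)=-214
halt.

31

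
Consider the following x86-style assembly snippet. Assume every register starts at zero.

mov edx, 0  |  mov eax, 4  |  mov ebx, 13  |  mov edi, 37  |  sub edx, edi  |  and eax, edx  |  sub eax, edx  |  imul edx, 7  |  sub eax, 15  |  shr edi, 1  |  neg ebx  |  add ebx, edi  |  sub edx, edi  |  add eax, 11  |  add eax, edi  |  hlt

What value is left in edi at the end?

after mov edx, 0: edx=0
after mov eax, 4: eax=4
after mov ebx, 13: ebx=13
after mov edi, 37: edi=37
after sub edx, edi: edx=0-37=-37
after and eax, edx: eax=4&(-37)=0
after sub eax, edx: eax=0-(-37)=37
after imul edx, 7: edx=(-37)*7=-259
after sub eax, 15: eax=37-15=22
after shr edi, 1: edi=37>>1=18
after neg ebx: ebx=-(13)=-13
after add ebx, edi: ebx=(-13)+18=5
after sub edx, edi: edx=(-259)-18=-277
after add eax, 11: eax=22+11=33
after add eax, edi: eax=33+18=51
halt.

18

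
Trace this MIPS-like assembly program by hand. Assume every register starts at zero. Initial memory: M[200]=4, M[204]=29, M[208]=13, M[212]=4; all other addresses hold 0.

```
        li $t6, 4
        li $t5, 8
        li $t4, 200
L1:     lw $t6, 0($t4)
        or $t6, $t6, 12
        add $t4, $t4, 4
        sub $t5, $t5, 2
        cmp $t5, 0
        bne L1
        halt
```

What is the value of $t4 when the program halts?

216

after li $t6, 4: $t6=4
after li $t5, 8: $t5=8
after li $t4, 200: $t4=200
after lw $t6, 0($t4): $t6=M[200]=4
after or $t6, $t6, 12: $t6=4|12=12
after add $t4, $t4, 4: $t4=200+4=204
after sub $t5, $t5, 2: $t5=8-2=6
cmp $t5, 0  (cmp 6,0)
bne L1: taken
after lw $t6, 0($t4): $t6=M[204]=29
after or $t6, $t6, 12: $t6=29|12=29
after add $t4, $t4, 4: $t4=204+4=208
after sub $t5, $t5, 2: $t5=6-2=4
cmp $t5, 0  (cmp 4,0)
bne L1: taken
after lw $t6, 0($t4): $t6=M[208]=13
after or $t6, $t6, 12: $t6=13|12=13
after add $t4, $t4, 4: $t4=208+4=212
after sub $t5, $t5, 2: $t5=4-2=2
cmp $t5, 0  (cmp 2,0)
bne L1: taken
after lw $t6, 0($t4): $t6=M[212]=4
after or $t6, $t6, 12: $t6=4|12=12
after add $t4, $t4, 4: $t4=212+4=216
after sub $t5, $t5, 2: $t5=2-2=0
cmp $t5, 0  (cmp 0,0)
bne L1: not taken
halt.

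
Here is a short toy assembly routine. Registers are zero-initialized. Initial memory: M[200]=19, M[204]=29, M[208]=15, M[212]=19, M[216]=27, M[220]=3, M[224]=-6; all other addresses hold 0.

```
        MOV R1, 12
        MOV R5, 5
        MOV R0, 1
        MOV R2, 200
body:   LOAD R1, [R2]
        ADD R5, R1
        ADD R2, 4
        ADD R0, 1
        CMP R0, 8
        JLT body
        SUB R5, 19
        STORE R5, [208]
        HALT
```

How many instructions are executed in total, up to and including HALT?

49

R1=12
R5=5
R0=1
R2=200
R1=M[200]=19
R5=5+19=24
R2=200+4=204
R0=1+1=2
CMP R0, 8  (cmp 2,8)
JLT body: taken
R1=M[204]=29
R5=24+29=53
R2=204+4=208
R0=2+1=3
CMP R0, 8  (cmp 3,8)
JLT body: taken
R1=M[208]=15
R5=53+15=68
R2=208+4=212
R0=3+1=4
CMP R0, 8  (cmp 4,8)
JLT body: taken
R1=M[212]=19
R5=68+19=87
R2=212+4=216
R0=4+1=5
CMP R0, 8  (cmp 5,8)
JLT body: taken
R1=M[216]=27
R5=87+27=114
R2=216+4=220
R0=5+1=6
CMP R0, 8  (cmp 6,8)
JLT body: taken
R1=M[220]=3
R5=114+3=117
R2=220+4=224
R0=6+1=7
CMP R0, 8  (cmp 7,8)
JLT body: taken
R1=M[224]=-6
R5=117+(-6)=111
R2=224+4=228
R0=7+1=8
CMP R0, 8  (cmp 8,8)
JLT body: not taken
R5=111-19=92
STORE R5, [208] → M[208]=92
halt.
Total executed instructions: 49.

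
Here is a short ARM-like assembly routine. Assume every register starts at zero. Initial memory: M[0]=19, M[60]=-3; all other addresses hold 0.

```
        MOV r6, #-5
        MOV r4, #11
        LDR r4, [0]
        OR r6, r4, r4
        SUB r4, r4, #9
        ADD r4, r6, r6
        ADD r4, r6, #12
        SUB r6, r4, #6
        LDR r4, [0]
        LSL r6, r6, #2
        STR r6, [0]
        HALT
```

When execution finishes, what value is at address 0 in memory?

after MOV r6, #-5: r6=-5
after MOV r4, #11: r4=11
after LDR r4, [0]: r4=M[0]=19
after OR r6, r4, r4: r6=19|19=19
after SUB r4, r4, #9: r4=19-9=10
after ADD r4, r6, r6: r4=19+19=38
after ADD r4, r6, #12: r4=19+12=31
after SUB r6, r4, #6: r6=31-6=25
after LDR r4, [0]: r4=M[0]=19
after LSL r6, r6, #2: r6=25<<2=100
STR r6, [0] → M[0]=100
halt.

100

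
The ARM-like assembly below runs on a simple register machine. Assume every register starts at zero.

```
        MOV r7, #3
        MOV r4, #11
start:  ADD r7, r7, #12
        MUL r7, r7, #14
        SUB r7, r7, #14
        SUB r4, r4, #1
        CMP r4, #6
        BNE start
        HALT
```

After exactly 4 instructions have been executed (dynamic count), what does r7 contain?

MOV r7, #3 → r7=3
MOV r4, #11 → r4=11
ADD r7, r7, #12 → r7=3+12=15
MUL r7, r7, #14 → r7=15*14=210
After step 4: r7 = 210.

210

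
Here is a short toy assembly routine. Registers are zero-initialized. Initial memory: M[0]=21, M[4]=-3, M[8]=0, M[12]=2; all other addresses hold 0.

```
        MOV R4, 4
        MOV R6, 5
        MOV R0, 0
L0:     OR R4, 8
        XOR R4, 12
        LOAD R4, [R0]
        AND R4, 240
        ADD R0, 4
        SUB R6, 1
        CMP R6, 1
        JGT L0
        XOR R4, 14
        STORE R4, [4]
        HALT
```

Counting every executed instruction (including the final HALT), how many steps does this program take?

MOV R4, 4 → R4=4
MOV R6, 5 → R6=5
MOV R0, 0 → R0=0
OR R4, 8 → R4=4|8=12
XOR R4, 12 → R4=12^12=0
LOAD R4, [R0] → R4=M[0]=21
AND R4, 240 → R4=21&240=16
ADD R0, 4 → R0=0+4=4
SUB R6, 1 → R6=5-1=4
CMP R6, 1  (cmp 4,1)
JGT L0: taken
OR R4, 8 → R4=16|8=24
XOR R4, 12 → R4=24^12=20
LOAD R4, [R0] → R4=M[4]=-3
AND R4, 240 → R4=(-3)&240=240
ADD R0, 4 → R0=4+4=8
SUB R6, 1 → R6=4-1=3
CMP R6, 1  (cmp 3,1)
JGT L0: taken
OR R4, 8 → R4=240|8=248
XOR R4, 12 → R4=248^12=244
LOAD R4, [R0] → R4=M[8]=0
AND R4, 240 → R4=0&240=0
ADD R0, 4 → R0=8+4=12
SUB R6, 1 → R6=3-1=2
CMP R6, 1  (cmp 2,1)
JGT L0: taken
OR R4, 8 → R4=0|8=8
XOR R4, 12 → R4=8^12=4
LOAD R4, [R0] → R4=M[12]=2
AND R4, 240 → R4=2&240=0
ADD R0, 4 → R0=12+4=16
SUB R6, 1 → R6=2-1=1
CMP R6, 1  (cmp 1,1)
JGT L0: not taken
XOR R4, 14 → R4=0^14=14
STORE R4, [4] → M[4]=14
halt.
Total executed instructions: 38.

38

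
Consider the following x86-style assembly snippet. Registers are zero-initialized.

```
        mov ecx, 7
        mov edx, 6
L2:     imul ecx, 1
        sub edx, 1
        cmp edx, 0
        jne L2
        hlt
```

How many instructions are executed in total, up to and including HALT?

ecx=7
edx=6
ecx=7*1=7
edx=6-1=5
cmp edx, 0  (cmp 5,0)
jne L2: taken
ecx=7*1=7
edx=5-1=4
cmp edx, 0  (cmp 4,0)
jne L2: taken
ecx=7*1=7
edx=4-1=3
cmp edx, 0  (cmp 3,0)
jne L2: taken
ecx=7*1=7
edx=3-1=2
cmp edx, 0  (cmp 2,0)
jne L2: taken
ecx=7*1=7
edx=2-1=1
cmp edx, 0  (cmp 1,0)
jne L2: taken
ecx=7*1=7
edx=1-1=0
cmp edx, 0  (cmp 0,0)
jne L2: not taken
halt.
Total executed instructions: 27.

27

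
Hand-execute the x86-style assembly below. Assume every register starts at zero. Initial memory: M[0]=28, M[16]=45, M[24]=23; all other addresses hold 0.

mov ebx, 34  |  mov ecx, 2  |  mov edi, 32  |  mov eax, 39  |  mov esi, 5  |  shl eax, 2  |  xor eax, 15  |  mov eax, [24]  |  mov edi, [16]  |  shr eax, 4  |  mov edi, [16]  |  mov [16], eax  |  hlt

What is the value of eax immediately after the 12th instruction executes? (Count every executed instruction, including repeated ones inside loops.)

1

after mov ebx, 34: ebx=34
after mov ecx, 2: ecx=2
after mov edi, 32: edi=32
after mov eax, 39: eax=39
after mov esi, 5: esi=5
after shl eax, 2: eax=39<<2=156
after xor eax, 15: eax=156^15=147
after mov eax, [24]: eax=M[24]=23
after mov edi, [16]: edi=M[16]=45
after shr eax, 4: eax=23>>4=1
after mov edi, [16]: edi=M[16]=45
mov [16], eax → M[16]=1
After step 12: eax = 1.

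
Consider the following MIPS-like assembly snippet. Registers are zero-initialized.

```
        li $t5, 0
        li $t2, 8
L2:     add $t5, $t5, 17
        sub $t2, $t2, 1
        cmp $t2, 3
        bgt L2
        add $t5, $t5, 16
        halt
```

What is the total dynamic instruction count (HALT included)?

24

$t5=0
$t2=8
$t5=0+17=17
$t2=8-1=7
cmp $t2, 3  (cmp 7,3)
bgt L2: taken
$t5=17+17=34
$t2=7-1=6
cmp $t2, 3  (cmp 6,3)
bgt L2: taken
$t5=34+17=51
$t2=6-1=5
cmp $t2, 3  (cmp 5,3)
bgt L2: taken
$t5=51+17=68
$t2=5-1=4
cmp $t2, 3  (cmp 4,3)
bgt L2: taken
$t5=68+17=85
$t2=4-1=3
cmp $t2, 3  (cmp 3,3)
bgt L2: not taken
$t5=85+16=101
halt.
Total executed instructions: 24.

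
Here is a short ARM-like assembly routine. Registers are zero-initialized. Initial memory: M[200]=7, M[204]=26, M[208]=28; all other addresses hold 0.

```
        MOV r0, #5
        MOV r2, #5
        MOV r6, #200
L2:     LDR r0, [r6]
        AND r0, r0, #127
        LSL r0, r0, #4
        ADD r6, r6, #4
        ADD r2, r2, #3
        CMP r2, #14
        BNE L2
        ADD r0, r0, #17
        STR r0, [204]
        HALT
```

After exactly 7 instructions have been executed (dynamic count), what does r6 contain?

after MOV r0, #5: r0=5
after MOV r2, #5: r2=5
after MOV r6, #200: r6=200
after LDR r0, [r6]: r0=M[200]=7
after AND r0, r0, #127: r0=7&127=7
after LSL r0, r0, #4: r0=7<<4=112
after ADD r6, r6, #4: r6=200+4=204
After step 7: r6 = 204.

204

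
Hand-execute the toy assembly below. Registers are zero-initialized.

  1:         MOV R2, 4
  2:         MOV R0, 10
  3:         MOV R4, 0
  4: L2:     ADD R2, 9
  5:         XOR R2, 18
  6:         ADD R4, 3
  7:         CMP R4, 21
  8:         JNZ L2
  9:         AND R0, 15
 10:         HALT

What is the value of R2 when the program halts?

117

R2=4
R0=10
R4=0
R2=4+9=13
R2=13^18=31
R4=0+3=3
CMP R4, 21  (cmp 3,21)
JNZ L2: taken
R2=31+9=40
R2=40^18=58
R4=3+3=6
CMP R4, 21  (cmp 6,21)
JNZ L2: taken
R2=58+9=67
R2=67^18=81
R4=6+3=9
CMP R4, 21  (cmp 9,21)
JNZ L2: taken
R2=81+9=90
R2=90^18=72
R4=9+3=12
CMP R4, 21  (cmp 12,21)
JNZ L2: taken
R2=72+9=81
R2=81^18=67
R4=12+3=15
CMP R4, 21  (cmp 15,21)
JNZ L2: taken
R2=67+9=76
R2=76^18=94
R4=15+3=18
CMP R4, 21  (cmp 18,21)
JNZ L2: taken
R2=94+9=103
R2=103^18=117
R4=18+3=21
CMP R4, 21  (cmp 21,21)
JNZ L2: not taken
R0=10&15=10
halt.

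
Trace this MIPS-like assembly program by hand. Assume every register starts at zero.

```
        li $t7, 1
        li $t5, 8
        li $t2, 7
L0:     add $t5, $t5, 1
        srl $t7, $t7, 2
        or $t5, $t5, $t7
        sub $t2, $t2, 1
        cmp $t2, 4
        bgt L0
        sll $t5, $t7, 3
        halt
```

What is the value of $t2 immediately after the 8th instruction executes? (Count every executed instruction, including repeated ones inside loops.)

6

li $t7, 1 → $t7=1
li $t5, 8 → $t5=8
li $t2, 7 → $t2=7
add $t5, $t5, 1 → $t5=8+1=9
srl $t7, $t7, 2 → $t7=1>>2=0
or $t5, $t5, $t7 → $t5=9|0=9
sub $t2, $t2, 1 → $t2=7-1=6
cmp $t2, 4  (cmp 6,4)
After step 8: $t2 = 6.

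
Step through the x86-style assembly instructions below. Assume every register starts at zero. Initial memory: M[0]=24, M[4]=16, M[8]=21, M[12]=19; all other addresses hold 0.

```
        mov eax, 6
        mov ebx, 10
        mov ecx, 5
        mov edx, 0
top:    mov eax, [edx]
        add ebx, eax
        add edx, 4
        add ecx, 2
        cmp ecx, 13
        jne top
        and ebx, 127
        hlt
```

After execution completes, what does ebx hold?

eax=6
ebx=10
ecx=5
edx=0
eax=M[0]=24
ebx=10+24=34
edx=0+4=4
ecx=5+2=7
cmp ecx, 13  (cmp 7,13)
jne top: taken
eax=M[4]=16
ebx=34+16=50
edx=4+4=8
ecx=7+2=9
cmp ecx, 13  (cmp 9,13)
jne top: taken
eax=M[8]=21
ebx=50+21=71
edx=8+4=12
ecx=9+2=11
cmp ecx, 13  (cmp 11,13)
jne top: taken
eax=M[12]=19
ebx=71+19=90
edx=12+4=16
ecx=11+2=13
cmp ecx, 13  (cmp 13,13)
jne top: not taken
ebx=90&127=90
halt.

90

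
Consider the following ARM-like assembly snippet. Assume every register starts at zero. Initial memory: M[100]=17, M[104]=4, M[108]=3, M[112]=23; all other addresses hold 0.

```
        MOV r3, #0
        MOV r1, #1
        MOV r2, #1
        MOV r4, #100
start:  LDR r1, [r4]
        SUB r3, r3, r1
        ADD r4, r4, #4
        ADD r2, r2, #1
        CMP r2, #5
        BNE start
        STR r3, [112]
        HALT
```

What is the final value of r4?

r3=0
r1=1
r2=1
r4=100
r1=M[100]=17
r3=0-17=-17
r4=100+4=104
r2=1+1=2
CMP r2, #5  (cmp 2,5)
BNE start: taken
r1=M[104]=4
r3=(-17)-4=-21
r4=104+4=108
r2=2+1=3
CMP r2, #5  (cmp 3,5)
BNE start: taken
r1=M[108]=3
r3=(-21)-3=-24
r4=108+4=112
r2=3+1=4
CMP r2, #5  (cmp 4,5)
BNE start: taken
r1=M[112]=23
r3=(-24)-23=-47
r4=112+4=116
r2=4+1=5
CMP r2, #5  (cmp 5,5)
BNE start: not taken
STR r3, [112] → M[112]=-47
halt.

116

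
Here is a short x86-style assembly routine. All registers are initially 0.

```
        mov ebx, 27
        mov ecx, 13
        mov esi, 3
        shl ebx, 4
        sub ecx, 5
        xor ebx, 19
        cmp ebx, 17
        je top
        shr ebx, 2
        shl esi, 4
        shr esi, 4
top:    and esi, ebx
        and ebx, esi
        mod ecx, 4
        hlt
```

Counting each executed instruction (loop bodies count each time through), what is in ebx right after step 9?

104

mov ebx, 27 → ebx=27
mov ecx, 13 → ecx=13
mov esi, 3 → esi=3
shl ebx, 4 → ebx=27<<4=432
sub ecx, 5 → ecx=13-5=8
xor ebx, 19 → ebx=432^19=419
cmp ebx, 17  (cmp 419,17)
je top: not taken
shr ebx, 2 → ebx=419>>2=104
After step 9: ebx = 104.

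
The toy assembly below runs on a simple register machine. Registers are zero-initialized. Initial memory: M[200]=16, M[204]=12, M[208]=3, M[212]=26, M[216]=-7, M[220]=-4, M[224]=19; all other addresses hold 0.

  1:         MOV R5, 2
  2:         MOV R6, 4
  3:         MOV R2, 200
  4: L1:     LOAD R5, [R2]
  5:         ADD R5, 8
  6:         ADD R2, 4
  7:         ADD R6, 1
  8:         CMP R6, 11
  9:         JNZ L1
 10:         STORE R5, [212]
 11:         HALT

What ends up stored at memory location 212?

27

R5=2
R6=4
R2=200
R5=M[200]=16
R5=16+8=24
R2=200+4=204
R6=4+1=5
CMP R6, 11  (cmp 5,11)
JNZ L1: taken
R5=M[204]=12
R5=12+8=20
R2=204+4=208
R6=5+1=6
CMP R6, 11  (cmp 6,11)
JNZ L1: taken
R5=M[208]=3
R5=3+8=11
R2=208+4=212
R6=6+1=7
CMP R6, 11  (cmp 7,11)
JNZ L1: taken
R5=M[212]=26
R5=26+8=34
R2=212+4=216
R6=7+1=8
CMP R6, 11  (cmp 8,11)
JNZ L1: taken
R5=M[216]=-7
R5=(-7)+8=1
R2=216+4=220
R6=8+1=9
CMP R6, 11  (cmp 9,11)
JNZ L1: taken
R5=M[220]=-4
R5=(-4)+8=4
R2=220+4=224
R6=9+1=10
CMP R6, 11  (cmp 10,11)
JNZ L1: taken
R5=M[224]=19
R5=19+8=27
R2=224+4=228
R6=10+1=11
CMP R6, 11  (cmp 11,11)
JNZ L1: not taken
STORE R5, [212] → M[212]=27
halt.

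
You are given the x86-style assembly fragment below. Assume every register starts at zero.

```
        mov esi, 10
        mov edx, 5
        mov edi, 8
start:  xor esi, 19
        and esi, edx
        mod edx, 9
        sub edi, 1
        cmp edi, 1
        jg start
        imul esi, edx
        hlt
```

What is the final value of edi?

1

mov esi, 10 → esi=10
mov edx, 5 → edx=5
mov edi, 8 → edi=8
xor esi, 19 → esi=10^19=25
and esi, edx → esi=25&5=1
mod edx, 9 → edx=5%9=5
sub edi, 1 → edi=8-1=7
cmp edi, 1  (cmp 7,1)
jg start: taken
xor esi, 19 → esi=1^19=18
and esi, edx → esi=18&5=0
mod edx, 9 → edx=5%9=5
sub edi, 1 → edi=7-1=6
cmp edi, 1  (cmp 6,1)
jg start: taken
xor esi, 19 → esi=0^19=19
and esi, edx → esi=19&5=1
mod edx, 9 → edx=5%9=5
sub edi, 1 → edi=6-1=5
cmp edi, 1  (cmp 5,1)
jg start: taken
xor esi, 19 → esi=1^19=18
and esi, edx → esi=18&5=0
mod edx, 9 → edx=5%9=5
sub edi, 1 → edi=5-1=4
cmp edi, 1  (cmp 4,1)
jg start: taken
xor esi, 19 → esi=0^19=19
and esi, edx → esi=19&5=1
mod edx, 9 → edx=5%9=5
sub edi, 1 → edi=4-1=3
cmp edi, 1  (cmp 3,1)
jg start: taken
xor esi, 19 → esi=1^19=18
and esi, edx → esi=18&5=0
mod edx, 9 → edx=5%9=5
sub edi, 1 → edi=3-1=2
cmp edi, 1  (cmp 2,1)
jg start: taken
xor esi, 19 → esi=0^19=19
and esi, edx → esi=19&5=1
mod edx, 9 → edx=5%9=5
sub edi, 1 → edi=2-1=1
cmp edi, 1  (cmp 1,1)
jg start: not taken
imul esi, edx → esi=1*5=5
halt.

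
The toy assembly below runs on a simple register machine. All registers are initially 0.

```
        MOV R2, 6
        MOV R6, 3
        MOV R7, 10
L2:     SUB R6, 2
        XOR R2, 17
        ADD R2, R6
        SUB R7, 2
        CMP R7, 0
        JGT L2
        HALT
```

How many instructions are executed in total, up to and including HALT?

34

after MOV R2, 6: R2=6
after MOV R6, 3: R6=3
after MOV R7, 10: R7=10
after SUB R6, 2: R6=3-2=1
after XOR R2, 17: R2=6^17=23
after ADD R2, R6: R2=23+1=24
after SUB R7, 2: R7=10-2=8
CMP R7, 0  (cmp 8,0)
JGT L2: taken
after SUB R6, 2: R6=1-2=-1
after XOR R2, 17: R2=24^17=9
after ADD R2, R6: R2=9+(-1)=8
after SUB R7, 2: R7=8-2=6
CMP R7, 0  (cmp 6,0)
JGT L2: taken
after SUB R6, 2: R6=(-1)-2=-3
after XOR R2, 17: R2=8^17=25
after ADD R2, R6: R2=25+(-3)=22
after SUB R7, 2: R7=6-2=4
CMP R7, 0  (cmp 4,0)
JGT L2: taken
after SUB R6, 2: R6=(-3)-2=-5
after XOR R2, 17: R2=22^17=7
after ADD R2, R6: R2=7+(-5)=2
after SUB R7, 2: R7=4-2=2
CMP R7, 0  (cmp 2,0)
JGT L2: taken
after SUB R6, 2: R6=(-5)-2=-7
after XOR R2, 17: R2=2^17=19
after ADD R2, R6: R2=19+(-7)=12
after SUB R7, 2: R7=2-2=0
CMP R7, 0  (cmp 0,0)
JGT L2: not taken
halt.
Total executed instructions: 34.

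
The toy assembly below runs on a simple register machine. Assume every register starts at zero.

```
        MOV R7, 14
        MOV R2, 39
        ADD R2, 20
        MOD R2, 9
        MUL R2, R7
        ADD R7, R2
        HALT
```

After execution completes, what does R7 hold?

84

R7=14
R2=39
R2=39+20=59
R2=59%9=5
R2=5*14=70
R7=14+70=84
halt.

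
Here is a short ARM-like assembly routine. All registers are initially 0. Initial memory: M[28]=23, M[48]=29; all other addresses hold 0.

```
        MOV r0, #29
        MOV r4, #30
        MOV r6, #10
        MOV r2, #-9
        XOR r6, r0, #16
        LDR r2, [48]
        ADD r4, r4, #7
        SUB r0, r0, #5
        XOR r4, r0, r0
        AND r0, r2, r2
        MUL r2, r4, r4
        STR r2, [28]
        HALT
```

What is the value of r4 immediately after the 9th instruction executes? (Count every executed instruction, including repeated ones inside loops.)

0

r0=29
r4=30
r6=10
r2=-9
r6=29^16=13
r2=M[48]=29
r4=30+7=37
r0=29-5=24
r4=24^24=0
After step 9: r4 = 0.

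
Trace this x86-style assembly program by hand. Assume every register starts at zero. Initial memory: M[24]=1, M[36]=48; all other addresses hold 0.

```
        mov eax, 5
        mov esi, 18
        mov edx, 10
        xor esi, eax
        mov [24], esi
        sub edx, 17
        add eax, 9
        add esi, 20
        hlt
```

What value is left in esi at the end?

43

after mov eax, 5: eax=5
after mov esi, 18: esi=18
after mov edx, 10: edx=10
after xor esi, eax: esi=18^5=23
mov [24], esi → M[24]=23
after sub edx, 17: edx=10-17=-7
after add eax, 9: eax=5+9=14
after add esi, 20: esi=23+20=43
halt.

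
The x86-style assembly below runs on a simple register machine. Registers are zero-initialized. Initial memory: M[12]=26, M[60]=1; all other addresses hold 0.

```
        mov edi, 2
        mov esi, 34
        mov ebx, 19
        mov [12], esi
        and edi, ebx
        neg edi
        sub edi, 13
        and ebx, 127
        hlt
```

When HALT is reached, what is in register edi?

after mov edi, 2: edi=2
after mov esi, 34: esi=34
after mov ebx, 19: ebx=19
mov [12], esi → M[12]=34
after and edi, ebx: edi=2&19=2
after neg edi: edi=-(2)=-2
after sub edi, 13: edi=(-2)-13=-15
after and ebx, 127: ebx=19&127=19
halt.

-15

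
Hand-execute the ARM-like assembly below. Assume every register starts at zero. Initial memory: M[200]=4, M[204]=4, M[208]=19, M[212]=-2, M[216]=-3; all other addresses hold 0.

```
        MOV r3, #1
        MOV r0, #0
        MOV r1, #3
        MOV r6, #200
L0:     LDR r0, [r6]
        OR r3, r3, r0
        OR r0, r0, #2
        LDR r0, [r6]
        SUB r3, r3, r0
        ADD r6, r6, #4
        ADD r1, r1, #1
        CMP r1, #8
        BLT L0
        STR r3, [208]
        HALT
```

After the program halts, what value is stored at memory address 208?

MOV r3, #1 → r3=1
MOV r0, #0 → r0=0
MOV r1, #3 → r1=3
MOV r6, #200 → r6=200
LDR r0, [r6] → r0=M[200]=4
OR r3, r3, r0 → r3=1|4=5
OR r0, r0, #2 → r0=4|2=6
LDR r0, [r6] → r0=M[200]=4
SUB r3, r3, r0 → r3=5-4=1
ADD r6, r6, #4 → r6=200+4=204
ADD r1, r1, #1 → r1=3+1=4
CMP r1, #8  (cmp 4,8)
BLT L0: taken
LDR r0, [r6] → r0=M[204]=4
OR r3, r3, r0 → r3=1|4=5
OR r0, r0, #2 → r0=4|2=6
LDR r0, [r6] → r0=M[204]=4
SUB r3, r3, r0 → r3=5-4=1
ADD r6, r6, #4 → r6=204+4=208
ADD r1, r1, #1 → r1=4+1=5
CMP r1, #8  (cmp 5,8)
BLT L0: taken
LDR r0, [r6] → r0=M[208]=19
OR r3, r3, r0 → r3=1|19=19
OR r0, r0, #2 → r0=19|2=19
LDR r0, [r6] → r0=M[208]=19
SUB r3, r3, r0 → r3=19-19=0
ADD r6, r6, #4 → r6=208+4=212
ADD r1, r1, #1 → r1=5+1=6
CMP r1, #8  (cmp 6,8)
BLT L0: taken
LDR r0, [r6] → r0=M[212]=-2
OR r3, r3, r0 → r3=0|(-2)=-2
OR r0, r0, #2 → r0=(-2)|2=-2
LDR r0, [r6] → r0=M[212]=-2
SUB r3, r3, r0 → r3=(-2)-(-2)=0
ADD r6, r6, #4 → r6=212+4=216
ADD r1, r1, #1 → r1=6+1=7
CMP r1, #8  (cmp 7,8)
BLT L0: taken
LDR r0, [r6] → r0=M[216]=-3
OR r3, r3, r0 → r3=0|(-3)=-3
OR r0, r0, #2 → r0=(-3)|2=-1
LDR r0, [r6] → r0=M[216]=-3
SUB r3, r3, r0 → r3=(-3)-(-3)=0
ADD r6, r6, #4 → r6=216+4=220
ADD r1, r1, #1 → r1=7+1=8
CMP r1, #8  (cmp 8,8)
BLT L0: not taken
STR r3, [208] → M[208]=0
halt.

0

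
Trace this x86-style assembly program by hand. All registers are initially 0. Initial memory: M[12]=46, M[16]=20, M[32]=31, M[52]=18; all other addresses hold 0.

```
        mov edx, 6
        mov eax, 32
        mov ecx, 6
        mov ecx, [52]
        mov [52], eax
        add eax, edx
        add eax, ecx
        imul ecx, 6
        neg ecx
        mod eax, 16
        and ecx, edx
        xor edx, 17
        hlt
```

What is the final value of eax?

8

mov edx, 6 → edx=6
mov eax, 32 → eax=32
mov ecx, 6 → ecx=6
mov ecx, [52] → ecx=M[52]=18
mov [52], eax → M[52]=32
add eax, edx → eax=32+6=38
add eax, ecx → eax=38+18=56
imul ecx, 6 → ecx=18*6=108
neg ecx → ecx=-(108)=-108
mod eax, 16 → eax=56%16=8
and ecx, edx → ecx=(-108)&6=4
xor edx, 17 → edx=6^17=23
halt.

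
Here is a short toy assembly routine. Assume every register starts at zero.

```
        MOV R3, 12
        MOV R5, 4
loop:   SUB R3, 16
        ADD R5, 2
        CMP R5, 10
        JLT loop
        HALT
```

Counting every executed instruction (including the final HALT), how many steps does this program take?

15

after MOV R3, 12: R3=12
after MOV R5, 4: R5=4
after SUB R3, 16: R3=12-16=-4
after ADD R5, 2: R5=4+2=6
CMP R5, 10  (cmp 6,10)
JLT loop: taken
after SUB R3, 16: R3=(-4)-16=-20
after ADD R5, 2: R5=6+2=8
CMP R5, 10  (cmp 8,10)
JLT loop: taken
after SUB R3, 16: R3=(-20)-16=-36
after ADD R5, 2: R5=8+2=10
CMP R5, 10  (cmp 10,10)
JLT loop: not taken
halt.
Total executed instructions: 15.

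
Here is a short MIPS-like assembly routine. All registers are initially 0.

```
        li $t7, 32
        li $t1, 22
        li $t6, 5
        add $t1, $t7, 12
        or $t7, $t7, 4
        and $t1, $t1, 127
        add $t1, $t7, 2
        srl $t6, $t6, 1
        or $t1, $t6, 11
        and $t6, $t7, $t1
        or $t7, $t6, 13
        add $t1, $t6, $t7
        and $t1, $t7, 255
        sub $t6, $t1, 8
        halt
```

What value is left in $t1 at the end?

13

li $t7, 32 → $t7=32
li $t1, 22 → $t1=22
li $t6, 5 → $t6=5
add $t1, $t7, 12 → $t1=32+12=44
or $t7, $t7, 4 → $t7=32|4=36
and $t1, $t1, 127 → $t1=44&127=44
add $t1, $t7, 2 → $t1=36+2=38
srl $t6, $t6, 1 → $t6=5>>1=2
or $t1, $t6, 11 → $t1=2|11=11
and $t6, $t7, $t1 → $t6=36&11=0
or $t7, $t6, 13 → $t7=0|13=13
add $t1, $t6, $t7 → $t1=0+13=13
and $t1, $t7, 255 → $t1=13&255=13
sub $t6, $t1, 8 → $t6=13-8=5
halt.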